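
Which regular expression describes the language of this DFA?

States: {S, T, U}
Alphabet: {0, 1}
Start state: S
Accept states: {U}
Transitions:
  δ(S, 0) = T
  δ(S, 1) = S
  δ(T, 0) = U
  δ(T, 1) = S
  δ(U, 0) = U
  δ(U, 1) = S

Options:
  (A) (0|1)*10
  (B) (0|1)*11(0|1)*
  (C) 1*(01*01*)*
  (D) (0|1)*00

Check each option against the DFA on short strings; one disagreement eliminates an option:
  (A) (0|1)*10: on '00' the DFA goes S → T → U and accepts (U ∈ Accept), but the regex does not match it → eliminate
  (B) (0|1)*11(0|1)*: on '00' the DFA goes S → T → U and accepts (U ∈ Accept), but the regex does not match it → eliminate
  (C) 1*(01*01*)*: on ε the DFA stays in S and rejects (S ∉ Accept), but the regex matches it → eliminate
  (D) (0|1)*00: agrees with the DFA on every string of length ≤ 6
Only (D) is consistent with the DFA.
(D) (0|1)*00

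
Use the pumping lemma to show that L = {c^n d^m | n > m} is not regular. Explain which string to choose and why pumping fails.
Assume L is regular with pumping length p. Idea: pumping down the c-block drops the c-count to at most the d-count.
Choose s = c^(p+1) d^p ∈ L (|s| = 2p+1 ≥ p). By the pumping lemma, s = xyz with |xy| ≤ p, |y| > 0, so y = c^k with k ≥ 1. Take i = 0: xz = c^(p+1−k) d^p. Since k ≥ 1, p+1−k ≤ p, so the number of c's is no longer strictly greater than the number of d's, hence xz ∉ L.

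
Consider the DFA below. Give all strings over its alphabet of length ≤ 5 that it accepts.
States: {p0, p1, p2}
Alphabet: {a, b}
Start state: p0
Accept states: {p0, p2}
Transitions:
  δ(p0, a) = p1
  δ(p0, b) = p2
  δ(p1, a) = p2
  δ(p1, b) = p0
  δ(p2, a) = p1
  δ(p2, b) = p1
ε, b, aa, ab, abb, baa, bab, bba, bbb, aaaa, aaab, aaba, aabb, abaa, abab, babb, bbbb, aaabb, aabbb, ababb, abbaa, abbab, abbba, abbbb, baaaa, baaab, baaba, baabb, babaa, babab, bbaaa, bbaab, bbaba, bbabb, bbbaa, bbbab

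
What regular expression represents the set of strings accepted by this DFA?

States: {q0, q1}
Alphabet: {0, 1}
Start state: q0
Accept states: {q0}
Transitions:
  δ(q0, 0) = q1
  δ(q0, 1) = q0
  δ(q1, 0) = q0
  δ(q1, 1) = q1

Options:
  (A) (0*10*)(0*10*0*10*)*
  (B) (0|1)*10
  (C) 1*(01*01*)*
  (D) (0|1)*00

Check each option against the DFA on short strings; one disagreement eliminates an option:
  (A) (0*10*)(0*10*0*10*)*: on ε the DFA stays in q0 and accepts (q0 ∈ Accept), but the regex does not match it → eliminate
  (B) (0|1)*10: on ε the DFA stays in q0 and accepts (q0 ∈ Accept), but the regex does not match it → eliminate
  (C) 1*(01*01*)*: agrees with the DFA on every string of length ≤ 6
  (D) (0|1)*00: on ε the DFA stays in q0 and accepts (q0 ∈ Accept), but the regex does not match it → eliminate
Only (C) is consistent with the DFA.
(C) 1*(01*01*)*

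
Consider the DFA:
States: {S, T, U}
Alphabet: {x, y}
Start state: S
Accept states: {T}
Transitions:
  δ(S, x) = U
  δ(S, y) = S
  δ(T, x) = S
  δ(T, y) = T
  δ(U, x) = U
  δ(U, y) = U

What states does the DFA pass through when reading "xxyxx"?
read 'x': S → U
  read 'x': U → U
  read 'y': U → U
  read 'x': U → U
  read 'x': U → U
S -> U -> U -> U -> U -> U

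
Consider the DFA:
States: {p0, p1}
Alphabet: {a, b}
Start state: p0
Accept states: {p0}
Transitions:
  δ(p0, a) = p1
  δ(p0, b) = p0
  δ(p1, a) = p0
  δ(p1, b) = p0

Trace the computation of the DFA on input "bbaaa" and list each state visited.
read 'b': p0 → p0
  read 'b': p0 → p0
  read 'a': p0 → p1
  read 'a': p1 → p0
  read 'a': p0 → p1
p0 -> p0 -> p0 -> p1 -> p0 -> p1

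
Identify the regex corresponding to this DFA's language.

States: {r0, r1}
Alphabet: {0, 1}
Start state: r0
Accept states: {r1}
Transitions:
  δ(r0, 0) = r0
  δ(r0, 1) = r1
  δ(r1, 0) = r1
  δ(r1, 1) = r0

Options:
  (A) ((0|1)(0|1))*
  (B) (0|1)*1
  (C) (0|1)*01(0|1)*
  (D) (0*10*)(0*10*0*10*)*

Check each option against the DFA on short strings; one disagreement eliminates an option:
  (A) ((0|1)(0|1))*: on ε the DFA stays in r0 and rejects (r0 ∉ Accept), but the regex matches it → eliminate
  (B) (0|1)*1: on '10' the DFA goes r0 → r1 → r1 and accepts (r1 ∈ Accept), but the regex does not match it → eliminate
  (C) (0|1)*01(0|1)*: on '1' the DFA goes r0 → r1 and accepts (r1 ∈ Accept), but the regex does not match it → eliminate
  (D) (0*10*)(0*10*0*10*)*: agrees with the DFA on every string of length ≤ 6
Only (D) is consistent with the DFA.
(D) (0*10*)(0*10*0*10*)*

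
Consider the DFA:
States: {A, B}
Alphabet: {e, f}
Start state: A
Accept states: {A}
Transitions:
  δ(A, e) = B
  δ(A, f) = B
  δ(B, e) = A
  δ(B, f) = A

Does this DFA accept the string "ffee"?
Processing string "ffee":
  A --f--> B
  B --f--> A
  A --e--> B
  B --e--> A
Final state: A
Accept states: {A}
Yes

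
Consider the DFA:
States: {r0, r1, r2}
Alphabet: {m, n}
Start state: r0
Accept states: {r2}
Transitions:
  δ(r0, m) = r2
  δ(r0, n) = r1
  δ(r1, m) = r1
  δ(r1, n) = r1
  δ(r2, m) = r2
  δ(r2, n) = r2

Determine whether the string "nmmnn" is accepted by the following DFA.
Processing string "nmmnn":
  r0 --n--> r1
  r1 --m--> r1
  r1 --m--> r1
  r1 --n--> r1
  r1 --n--> r1
Final state: r1
Accept states: {r2}
No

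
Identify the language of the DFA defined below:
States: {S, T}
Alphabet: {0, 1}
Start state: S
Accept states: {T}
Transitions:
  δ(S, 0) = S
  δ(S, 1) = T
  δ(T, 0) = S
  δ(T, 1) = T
Testing a few strings:
  '011' → accept
  '0' → reject
  '1' → accept
  '010' → reject
State roles: S=last symbol not 1; T=last symbol is 1
All binary strings ending with 1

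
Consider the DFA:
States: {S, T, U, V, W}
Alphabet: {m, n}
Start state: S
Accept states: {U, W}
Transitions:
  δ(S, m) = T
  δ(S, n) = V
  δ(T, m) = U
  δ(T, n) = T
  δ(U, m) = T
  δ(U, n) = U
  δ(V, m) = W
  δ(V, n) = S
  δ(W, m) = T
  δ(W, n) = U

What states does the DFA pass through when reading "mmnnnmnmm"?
read 'm': S → T
  read 'm': T → U
  read 'n': U → U
  read 'n': U → U
  read 'n': U → U
  read 'm': U → T
  read 'n': T → T
  read 'm': T → U
  read 'm': U → T
S -> T -> U -> U -> U -> U -> T -> T -> U -> T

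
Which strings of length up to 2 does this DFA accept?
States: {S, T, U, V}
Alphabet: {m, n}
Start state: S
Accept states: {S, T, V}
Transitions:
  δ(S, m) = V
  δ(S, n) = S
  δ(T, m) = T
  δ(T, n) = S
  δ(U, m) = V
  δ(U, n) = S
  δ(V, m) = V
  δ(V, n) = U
ε, m, n, mm, nm, nn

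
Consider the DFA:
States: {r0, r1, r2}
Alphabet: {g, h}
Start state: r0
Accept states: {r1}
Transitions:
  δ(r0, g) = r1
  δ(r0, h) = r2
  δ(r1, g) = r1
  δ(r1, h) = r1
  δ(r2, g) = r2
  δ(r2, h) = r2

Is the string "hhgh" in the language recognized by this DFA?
Processing string "hhgh":
  r0 --h--> r2
  r2 --h--> r2
  r2 --g--> r2
  r2 --h--> r2
Final state: r2
Accept states: {r1}
No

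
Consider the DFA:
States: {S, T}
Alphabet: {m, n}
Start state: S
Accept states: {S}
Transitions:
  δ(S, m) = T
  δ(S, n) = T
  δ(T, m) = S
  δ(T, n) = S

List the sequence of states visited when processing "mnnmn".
read 'm': S → T
  read 'n': T → S
  read 'n': S → T
  read 'm': T → S
  read 'n': S → T
S -> T -> S -> T -> S -> T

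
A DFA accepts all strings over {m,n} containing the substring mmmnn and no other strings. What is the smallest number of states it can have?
By Myhill–Nerode, count the distinguishable equivalence classes: 6 classes — one per longest suffix of the input that is a prefix of 'mmmnn' (lengths 0 through 4), plus an absorbing 'already seen mmmnn' class.
6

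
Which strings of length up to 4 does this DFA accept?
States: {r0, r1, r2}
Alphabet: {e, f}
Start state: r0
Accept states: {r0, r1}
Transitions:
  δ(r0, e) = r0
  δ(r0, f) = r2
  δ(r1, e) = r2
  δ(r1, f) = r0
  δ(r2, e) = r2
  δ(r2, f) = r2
ε, e, ee, eee, eeee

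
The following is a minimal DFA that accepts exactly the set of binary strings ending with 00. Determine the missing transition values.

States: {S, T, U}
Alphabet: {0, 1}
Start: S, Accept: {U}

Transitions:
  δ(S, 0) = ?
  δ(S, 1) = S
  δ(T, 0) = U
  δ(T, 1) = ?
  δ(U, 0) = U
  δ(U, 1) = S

From the language and accept set, identify what each state tracks — S: last symbol not 0; T: one trailing 0; U: two trailing 0's.
Each missing δ(q, a) is the state matching the new tracked value after reading a.
δ(S, 0) = T; δ(T, 1) = S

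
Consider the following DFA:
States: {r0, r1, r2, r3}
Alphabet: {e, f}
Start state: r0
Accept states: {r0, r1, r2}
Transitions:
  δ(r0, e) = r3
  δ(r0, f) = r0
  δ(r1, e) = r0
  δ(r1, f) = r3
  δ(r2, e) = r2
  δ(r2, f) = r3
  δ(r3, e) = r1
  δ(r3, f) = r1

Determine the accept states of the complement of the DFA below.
Complement accept states = All states \ Original accept states
= {r0, r1, r2, r3} \ {r0, r1, r2}
{r3}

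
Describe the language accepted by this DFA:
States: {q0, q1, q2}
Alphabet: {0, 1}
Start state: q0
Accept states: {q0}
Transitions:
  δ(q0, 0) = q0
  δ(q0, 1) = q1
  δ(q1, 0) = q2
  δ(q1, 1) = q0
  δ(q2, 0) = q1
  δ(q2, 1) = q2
Testing a few strings:
  '10' → reject
  '0100' → reject
  '01' → reject
  '0' → accept
State roles: q0=value ≡ 0 (mod 3); q1=value ≡ 1 (mod 3); q2=value ≡ 2 (mod 3)
All binary strings representing a multiple of 3 (read in base 2; leading zeros allowed and ε counts as 0)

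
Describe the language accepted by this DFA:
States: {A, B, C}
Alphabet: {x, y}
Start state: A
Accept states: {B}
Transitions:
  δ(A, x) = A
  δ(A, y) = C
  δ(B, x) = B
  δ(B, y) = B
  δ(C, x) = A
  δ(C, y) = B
Testing a few strings:
  'xyyx' → accept
  'yxyx' → reject
  'xyxy' → reject
  'yyxx' → accept
State roles: A=no progress toward yy; B=substring yy seen; C=one trailing y
All strings over {x,y} containing the substring yy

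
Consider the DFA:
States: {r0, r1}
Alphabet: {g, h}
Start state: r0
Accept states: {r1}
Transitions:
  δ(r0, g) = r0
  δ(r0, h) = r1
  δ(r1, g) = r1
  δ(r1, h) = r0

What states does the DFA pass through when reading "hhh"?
read 'h': r0 → r1
  read 'h': r1 → r0
  read 'h': r0 → r1
r0 -> r1 -> r0 -> r1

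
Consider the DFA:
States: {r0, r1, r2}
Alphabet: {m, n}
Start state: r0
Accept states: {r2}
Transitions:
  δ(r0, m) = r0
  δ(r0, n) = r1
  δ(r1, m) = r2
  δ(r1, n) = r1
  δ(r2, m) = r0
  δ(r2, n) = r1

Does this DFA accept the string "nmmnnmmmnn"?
Processing string "nmmnnmmmnn":
  r0 --n--> r1
  r1 --m--> r2
  r2 --m--> r0
  r0 --n--> r1
  r1 --n--> r1
  r1 --m--> r2
  r2 --m--> r0
  r0 --m--> r0
  r0 --n--> r1
  r1 --n--> r1
Final state: r1
Accept states: {r2}
No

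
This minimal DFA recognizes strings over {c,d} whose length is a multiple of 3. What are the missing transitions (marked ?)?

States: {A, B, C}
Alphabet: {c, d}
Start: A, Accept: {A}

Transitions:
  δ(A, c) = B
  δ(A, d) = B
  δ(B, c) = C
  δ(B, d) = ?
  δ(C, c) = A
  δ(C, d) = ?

From the language and accept set, identify what each state tracks — A: length ≡ 0 (mod 3); B: length ≡ 1 (mod 3); C: length ≡ 2 (mod 3).
Each missing δ(q, a) is the state matching the new tracked value after reading a.
δ(B, d) = C; δ(C, d) = A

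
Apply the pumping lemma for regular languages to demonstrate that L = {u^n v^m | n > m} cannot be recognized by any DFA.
Assume L is regular with pumping length p. Idea: pumping down the u-block drops the u-count to at most the v-count.
Choose s = u^(p+1) v^p ∈ L (|s| = 2p+1 ≥ p). By the pumping lemma, s = xyz with |xy| ≤ p, |y| > 0, so y = u^k with k ≥ 1. Take i = 0: xz = u^(p+1−k) v^p. Since k ≥ 1, p+1−k ≤ p, so the number of u's is no longer strictly greater than the number of v's, hence xz ∉ L.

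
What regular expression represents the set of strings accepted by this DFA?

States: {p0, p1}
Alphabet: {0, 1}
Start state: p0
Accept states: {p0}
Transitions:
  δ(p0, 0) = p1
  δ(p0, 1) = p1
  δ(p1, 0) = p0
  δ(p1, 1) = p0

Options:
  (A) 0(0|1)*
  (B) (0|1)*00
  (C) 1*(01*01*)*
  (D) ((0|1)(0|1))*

Check each option against the DFA on short strings; one disagreement eliminates an option:
  (A) 0(0|1)*: on ε the DFA stays in p0 and accepts (p0 ∈ Accept), but the regex does not match it → eliminate
  (B) (0|1)*00: on ε the DFA stays in p0 and accepts (p0 ∈ Accept), but the regex does not match it → eliminate
  (C) 1*(01*01*)*: on '1' the DFA goes p0 → p1 and rejects (p1 ∉ Accept), but the regex matches it → eliminate
  (D) ((0|1)(0|1))*: agrees with the DFA on every string of length ≤ 6
Only (D) is consistent with the DFA.
(D) ((0|1)(0|1))*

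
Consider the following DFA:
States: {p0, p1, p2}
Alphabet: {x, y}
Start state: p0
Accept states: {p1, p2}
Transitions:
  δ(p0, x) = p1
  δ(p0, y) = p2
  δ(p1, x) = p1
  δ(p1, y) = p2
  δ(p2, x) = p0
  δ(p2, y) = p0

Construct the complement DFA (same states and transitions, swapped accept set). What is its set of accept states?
Complement accept states = All states \ Original accept states
= {p0, p1, p2} \ {p1, p2}
{p0}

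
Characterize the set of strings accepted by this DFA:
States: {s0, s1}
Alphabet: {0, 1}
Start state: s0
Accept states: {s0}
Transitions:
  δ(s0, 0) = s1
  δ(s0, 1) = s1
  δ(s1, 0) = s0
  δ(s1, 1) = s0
Testing a few strings:
  '110' → reject
  '11' → accept
  '10' → accept
  '1' → reject
State roles: s0=even length so far; s1=odd length so far
All binary strings of even length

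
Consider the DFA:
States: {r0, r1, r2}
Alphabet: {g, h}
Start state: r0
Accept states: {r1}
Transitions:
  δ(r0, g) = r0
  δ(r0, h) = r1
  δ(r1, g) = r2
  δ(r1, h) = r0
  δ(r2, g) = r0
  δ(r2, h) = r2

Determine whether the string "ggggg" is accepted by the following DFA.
Processing string "ggggg":
  r0 --g--> r0
  r0 --g--> r0
  r0 --g--> r0
  r0 --g--> r0
  r0 --g--> r0
Final state: r0
Accept states: {r1}
No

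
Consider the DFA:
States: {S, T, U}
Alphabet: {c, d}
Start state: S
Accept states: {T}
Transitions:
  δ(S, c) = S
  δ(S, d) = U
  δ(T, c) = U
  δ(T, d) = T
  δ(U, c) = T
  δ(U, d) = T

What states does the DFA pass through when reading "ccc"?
read 'c': S → S
  read 'c': S → S
  read 'c': S → S
S -> S -> S -> S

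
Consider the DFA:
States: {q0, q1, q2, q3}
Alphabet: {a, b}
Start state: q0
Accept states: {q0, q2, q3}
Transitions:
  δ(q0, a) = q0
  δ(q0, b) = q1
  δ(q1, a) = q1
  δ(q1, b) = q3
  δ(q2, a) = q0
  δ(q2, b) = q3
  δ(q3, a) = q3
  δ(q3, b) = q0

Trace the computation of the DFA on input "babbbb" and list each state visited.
read 'b': q0 → q1
  read 'a': q1 → q1
  read 'b': q1 → q3
  read 'b': q3 → q0
  read 'b': q0 → q1
  read 'b': q1 → q3
q0 -> q1 -> q1 -> q3 -> q0 -> q1 -> q3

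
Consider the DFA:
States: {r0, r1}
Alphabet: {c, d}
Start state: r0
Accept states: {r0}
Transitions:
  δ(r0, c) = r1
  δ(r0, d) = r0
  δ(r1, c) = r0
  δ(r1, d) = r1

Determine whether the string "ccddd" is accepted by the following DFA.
Processing string "ccddd":
  r0 --c--> r1
  r1 --c--> r0
  r0 --d--> r0
  r0 --d--> r0
  r0 --d--> r0
Final state: r0
Accept states: {r0}
Yes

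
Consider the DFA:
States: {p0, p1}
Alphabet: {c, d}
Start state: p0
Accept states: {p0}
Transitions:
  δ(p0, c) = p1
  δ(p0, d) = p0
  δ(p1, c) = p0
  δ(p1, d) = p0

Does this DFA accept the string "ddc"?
Processing string "ddc":
  p0 --d--> p0
  p0 --d--> p0
  p0 --c--> p1
Final state: p1
Accept states: {p0}
No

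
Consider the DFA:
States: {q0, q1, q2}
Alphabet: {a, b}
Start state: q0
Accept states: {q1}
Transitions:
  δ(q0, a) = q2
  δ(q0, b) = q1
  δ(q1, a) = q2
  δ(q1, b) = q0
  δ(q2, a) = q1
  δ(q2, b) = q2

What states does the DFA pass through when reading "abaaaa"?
read 'a': q0 → q2
  read 'b': q2 → q2
  read 'a': q2 → q1
  read 'a': q1 → q2
  read 'a': q2 → q1
  read 'a': q1 → q2
q0 -> q2 -> q2 -> q1 -> q2 -> q1 -> q2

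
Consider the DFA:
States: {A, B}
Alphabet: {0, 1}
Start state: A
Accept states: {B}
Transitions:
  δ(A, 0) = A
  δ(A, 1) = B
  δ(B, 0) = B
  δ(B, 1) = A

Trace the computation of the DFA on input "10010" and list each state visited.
read '1': A → B
  read '0': B → B
  read '0': B → B
  read '1': B → A
  read '0': A → A
A -> B -> B -> B -> A -> A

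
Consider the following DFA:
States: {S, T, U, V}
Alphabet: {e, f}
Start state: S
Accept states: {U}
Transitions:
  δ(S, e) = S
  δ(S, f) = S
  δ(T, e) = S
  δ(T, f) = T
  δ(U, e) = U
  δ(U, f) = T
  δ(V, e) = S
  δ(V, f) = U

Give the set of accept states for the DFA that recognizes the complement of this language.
Complement accept states = All states \ Original accept states
= {S, T, U, V} \ {U}
{S, T, V}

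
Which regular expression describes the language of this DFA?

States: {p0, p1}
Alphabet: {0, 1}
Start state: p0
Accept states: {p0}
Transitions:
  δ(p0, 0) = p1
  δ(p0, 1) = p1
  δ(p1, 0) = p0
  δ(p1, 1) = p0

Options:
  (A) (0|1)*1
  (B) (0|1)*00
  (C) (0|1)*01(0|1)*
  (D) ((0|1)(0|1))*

Check each option against the DFA on short strings; one disagreement eliminates an option:
  (A) (0|1)*1: on ε the DFA stays in p0 and accepts (p0 ∈ Accept), but the regex does not match it → eliminate
  (B) (0|1)*00: on ε the DFA stays in p0 and accepts (p0 ∈ Accept), but the regex does not match it → eliminate
  (C) (0|1)*01(0|1)*: on ε the DFA stays in p0 and accepts (p0 ∈ Accept), but the regex does not match it → eliminate
  (D) ((0|1)(0|1))*: agrees with the DFA on every string of length ≤ 6
Only (D) is consistent with the DFA.
(D) ((0|1)(0|1))*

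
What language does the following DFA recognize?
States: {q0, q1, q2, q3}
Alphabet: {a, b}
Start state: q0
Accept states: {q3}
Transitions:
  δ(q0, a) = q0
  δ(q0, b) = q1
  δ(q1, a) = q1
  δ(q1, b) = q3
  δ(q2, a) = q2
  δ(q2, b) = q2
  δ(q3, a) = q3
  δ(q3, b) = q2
Testing a few strings:
  'aab' → reject
  'b' → reject
  'aaa' → reject
  'aaba' → reject
State roles: q0=zero b's; q1=one b; q2=≥ three b's (dead); q3=two b's
All strings over {a,b} containing exactly two b's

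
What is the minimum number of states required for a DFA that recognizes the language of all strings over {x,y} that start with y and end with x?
By Myhill–Nerode, count the distinguishable equivalence classes: four classes — empty / starts-y-ends-y / starts-y-ends-x / starts-x (dead).
4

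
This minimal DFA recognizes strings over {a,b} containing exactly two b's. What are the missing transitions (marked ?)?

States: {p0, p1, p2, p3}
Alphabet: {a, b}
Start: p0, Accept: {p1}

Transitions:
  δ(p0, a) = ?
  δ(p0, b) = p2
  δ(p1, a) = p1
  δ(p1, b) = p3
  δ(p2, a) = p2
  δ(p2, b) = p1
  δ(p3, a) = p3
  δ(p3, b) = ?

From the language and accept set, identify what each state tracks — p0: zero b's; p1: two b's; p2: one b; p3: ≥ three b's (dead).
Each missing δ(q, a) is the state matching the new tracked value after reading a.
δ(p0, a) = p0; δ(p3, b) = p3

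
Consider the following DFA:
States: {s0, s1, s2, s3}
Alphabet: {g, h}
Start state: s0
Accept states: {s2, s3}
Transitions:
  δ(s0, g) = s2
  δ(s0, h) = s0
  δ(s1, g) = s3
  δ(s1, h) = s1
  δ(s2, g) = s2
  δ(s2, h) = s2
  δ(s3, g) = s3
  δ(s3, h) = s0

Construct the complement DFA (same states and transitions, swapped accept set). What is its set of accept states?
Complement accept states = All states \ Original accept states
= {s0, s1, s2, s3} \ {s2, s3}
{s0, s1}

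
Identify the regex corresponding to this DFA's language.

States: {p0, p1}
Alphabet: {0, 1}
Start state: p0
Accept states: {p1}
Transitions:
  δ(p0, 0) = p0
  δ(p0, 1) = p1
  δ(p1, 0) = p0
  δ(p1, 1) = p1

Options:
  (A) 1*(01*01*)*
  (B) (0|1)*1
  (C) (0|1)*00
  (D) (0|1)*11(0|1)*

Check each option against the DFA on short strings; one disagreement eliminates an option:
  (A) 1*(01*01*)*: on ε the DFA stays in p0 and rejects (p0 ∉ Accept), but the regex matches it → eliminate
  (B) (0|1)*1: agrees with the DFA on every string of length ≤ 6
  (C) (0|1)*00: on '1' the DFA goes p0 → p1 and accepts (p1 ∈ Accept), but the regex does not match it → eliminate
  (D) (0|1)*11(0|1)*: on '1' the DFA goes p0 → p1 and accepts (p1 ∈ Accept), but the regex does not match it → eliminate
Only (B) is consistent with the DFA.
(B) (0|1)*1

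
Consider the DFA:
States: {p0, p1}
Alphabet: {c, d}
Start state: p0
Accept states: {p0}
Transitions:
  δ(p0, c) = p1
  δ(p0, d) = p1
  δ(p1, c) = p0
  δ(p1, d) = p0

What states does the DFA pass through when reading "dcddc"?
read 'd': p0 → p1
  read 'c': p1 → p0
  read 'd': p0 → p1
  read 'd': p1 → p0
  read 'c': p0 → p1
p0 -> p1 -> p0 -> p1 -> p0 -> p1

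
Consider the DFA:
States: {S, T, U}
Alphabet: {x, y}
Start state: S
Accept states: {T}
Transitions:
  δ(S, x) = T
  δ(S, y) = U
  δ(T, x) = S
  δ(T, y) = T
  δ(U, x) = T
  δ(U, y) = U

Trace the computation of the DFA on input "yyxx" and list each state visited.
read 'y': S → U
  read 'y': U → U
  read 'x': U → T
  read 'x': T → S
S -> U -> U -> T -> S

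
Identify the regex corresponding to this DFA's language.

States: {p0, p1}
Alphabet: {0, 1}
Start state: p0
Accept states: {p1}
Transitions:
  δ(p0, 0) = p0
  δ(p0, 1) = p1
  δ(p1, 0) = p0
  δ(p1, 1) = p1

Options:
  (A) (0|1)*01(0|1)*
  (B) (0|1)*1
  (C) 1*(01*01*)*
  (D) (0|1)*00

Check each option against the DFA on short strings; one disagreement eliminates an option:
  (A) (0|1)*01(0|1)*: on '1' the DFA goes p0 → p1 and accepts (p1 ∈ Accept), but the regex does not match it → eliminate
  (B) (0|1)*1: agrees with the DFA on every string of length ≤ 6
  (C) 1*(01*01*)*: on ε the DFA stays in p0 and rejects (p0 ∉ Accept), but the regex matches it → eliminate
  (D) (0|1)*00: on '1' the DFA goes p0 → p1 and accepts (p1 ∈ Accept), but the regex does not match it → eliminate
Only (B) is consistent with the DFA.
(B) (0|1)*1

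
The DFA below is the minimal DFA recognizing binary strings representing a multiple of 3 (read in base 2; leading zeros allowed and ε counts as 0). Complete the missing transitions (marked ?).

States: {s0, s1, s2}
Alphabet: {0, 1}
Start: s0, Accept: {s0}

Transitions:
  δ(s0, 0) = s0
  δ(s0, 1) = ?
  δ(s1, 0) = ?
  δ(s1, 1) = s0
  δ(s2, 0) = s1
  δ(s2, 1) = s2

From the language and accept set, identify what each state tracks — s0: value ≡ 0 (mod 3); s1: value ≡ 1 (mod 3); s2: value ≡ 2 (mod 3).
Each missing δ(q, a) is the state matching the new tracked value after reading a.
δ(s0, 1) = s1; δ(s1, 0) = s2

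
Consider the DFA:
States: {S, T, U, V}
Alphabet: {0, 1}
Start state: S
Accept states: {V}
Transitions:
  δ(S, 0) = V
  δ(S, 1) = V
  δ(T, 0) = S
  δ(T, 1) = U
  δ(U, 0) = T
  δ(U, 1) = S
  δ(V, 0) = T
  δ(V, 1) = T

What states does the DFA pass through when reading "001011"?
read '0': S → V
  read '0': V → T
  read '1': T → U
  read '0': U → T
  read '1': T → U
  read '1': U → S
S -> V -> T -> U -> T -> U -> S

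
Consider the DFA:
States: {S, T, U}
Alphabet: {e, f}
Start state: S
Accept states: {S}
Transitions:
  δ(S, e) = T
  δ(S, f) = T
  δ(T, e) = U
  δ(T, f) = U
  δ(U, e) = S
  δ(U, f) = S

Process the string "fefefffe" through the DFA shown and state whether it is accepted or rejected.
Processing string "fefefffe":
  S --f--> T
  T --e--> U
  U --f--> S
  S --e--> T
  T --f--> U
  U --f--> S
  S --f--> T
  T --e--> U
Final state: U
Accept states: {S}
No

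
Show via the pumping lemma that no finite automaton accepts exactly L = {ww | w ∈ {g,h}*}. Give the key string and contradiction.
Assume L is regular with pumping length p. Idea: pumping the leading g-block breaks the equality of the two halves.
Choose s = g^p h g^p h ∈ L (with w = g^p h). |s| = 2p+2 ≥ p. By the pumping lemma, s = xyz with |xy| ≤ p, |y| > 0, so y = g^k with k ≥ 1, in the first g-block. Then xy²z = g^(p+k) h g^p h, of length 2p+2+k. If k is odd this length is odd, so it cannot be of the form ww. If k is even, each half has length p+1+k/2 ≤ p+k, so the first half lies entirely inside the leading g-block and contains no h, while the second half ends in h; the halves differ. Either way xy²z ∉ L.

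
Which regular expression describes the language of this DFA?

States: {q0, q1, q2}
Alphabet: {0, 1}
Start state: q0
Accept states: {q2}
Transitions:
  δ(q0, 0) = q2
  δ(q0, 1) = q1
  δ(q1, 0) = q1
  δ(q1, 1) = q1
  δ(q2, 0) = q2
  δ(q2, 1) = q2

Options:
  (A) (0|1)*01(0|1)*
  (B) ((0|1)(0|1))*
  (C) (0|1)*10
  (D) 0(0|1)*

Check each option against the DFA on short strings; one disagreement eliminates an option:
  (A) (0|1)*01(0|1)*: on '0' the DFA goes q0 → q2 and accepts (q2 ∈ Accept), but the regex does not match it → eliminate
  (B) ((0|1)(0|1))*: on ε the DFA stays in q0 and rejects (q0 ∉ Accept), but the regex matches it → eliminate
  (C) (0|1)*10: on '0' the DFA goes q0 → q2 and accepts (q2 ∈ Accept), but the regex does not match it → eliminate
  (D) 0(0|1)*: agrees with the DFA on every string of length ≤ 6
Only (D) is consistent with the DFA.
(D) 0(0|1)*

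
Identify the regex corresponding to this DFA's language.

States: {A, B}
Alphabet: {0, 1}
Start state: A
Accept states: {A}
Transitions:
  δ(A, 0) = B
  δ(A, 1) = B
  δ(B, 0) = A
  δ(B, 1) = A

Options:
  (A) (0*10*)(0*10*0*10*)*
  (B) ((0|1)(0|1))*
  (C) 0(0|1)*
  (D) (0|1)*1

Check each option against the DFA on short strings; one disagreement eliminates an option:
  (A) (0*10*)(0*10*0*10*)*: on ε the DFA stays in A and accepts (A ∈ Accept), but the regex does not match it → eliminate
  (B) ((0|1)(0|1))*: agrees with the DFA on every string of length ≤ 6
  (C) 0(0|1)*: on ε the DFA stays in A and accepts (A ∈ Accept), but the regex does not match it → eliminate
  (D) (0|1)*1: on ε the DFA stays in A and accepts (A ∈ Accept), but the regex does not match it → eliminate
Only (B) is consistent with the DFA.
(B) ((0|1)(0|1))*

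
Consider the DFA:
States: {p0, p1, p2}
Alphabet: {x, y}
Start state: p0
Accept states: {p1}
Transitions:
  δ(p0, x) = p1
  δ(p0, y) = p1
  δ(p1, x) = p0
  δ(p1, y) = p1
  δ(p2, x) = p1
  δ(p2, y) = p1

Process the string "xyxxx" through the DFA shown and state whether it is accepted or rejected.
Processing string "xyxxx":
  p0 --x--> p1
  p1 --y--> p1
  p1 --x--> p0
  p0 --x--> p1
  p1 --x--> p0
Final state: p0
Accept states: {p1}
No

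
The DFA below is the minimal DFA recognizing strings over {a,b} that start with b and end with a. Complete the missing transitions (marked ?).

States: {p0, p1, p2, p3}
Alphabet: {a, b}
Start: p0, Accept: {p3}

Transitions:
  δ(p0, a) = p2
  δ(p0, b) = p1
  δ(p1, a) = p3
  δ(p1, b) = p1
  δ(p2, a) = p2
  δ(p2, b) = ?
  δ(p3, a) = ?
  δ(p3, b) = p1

From the language and accept set, identify what each state tracks — p0: no input read; p1: started with b, last symbol b; p2: started with a (dead); p3: started with b, last symbol a.
Each missing δ(q, a) is the state matching the new tracked value after reading a.
δ(p2, b) = p2; δ(p3, a) = p3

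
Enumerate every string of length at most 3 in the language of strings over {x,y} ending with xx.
xx, xxx, yxx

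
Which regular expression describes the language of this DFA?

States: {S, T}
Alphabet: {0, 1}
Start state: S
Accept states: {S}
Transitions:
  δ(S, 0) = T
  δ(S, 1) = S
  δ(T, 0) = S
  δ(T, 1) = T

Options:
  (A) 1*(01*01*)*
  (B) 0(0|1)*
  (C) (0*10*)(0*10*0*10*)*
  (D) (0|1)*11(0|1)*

Check each option against the DFA on short strings; one disagreement eliminates an option:
  (A) 1*(01*01*)*: agrees with the DFA on every string of length ≤ 6
  (B) 0(0|1)*: on ε the DFA stays in S and accepts (S ∈ Accept), but the regex does not match it → eliminate
  (C) (0*10*)(0*10*0*10*)*: on ε the DFA stays in S and accepts (S ∈ Accept), but the regex does not match it → eliminate
  (D) (0|1)*11(0|1)*: on ε the DFA stays in S and accepts (S ∈ Accept), but the regex does not match it → eliminate
Only (A) is consistent with the DFA.
(A) 1*(01*01*)*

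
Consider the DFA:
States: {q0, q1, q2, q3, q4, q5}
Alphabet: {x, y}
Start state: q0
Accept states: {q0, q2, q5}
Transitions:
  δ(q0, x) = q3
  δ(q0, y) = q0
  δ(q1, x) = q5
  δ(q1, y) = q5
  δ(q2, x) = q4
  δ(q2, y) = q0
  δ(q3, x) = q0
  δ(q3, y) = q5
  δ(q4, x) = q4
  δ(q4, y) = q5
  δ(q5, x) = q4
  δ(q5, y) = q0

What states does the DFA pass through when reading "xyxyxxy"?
read 'x': q0 → q3
  read 'y': q3 → q5
  read 'x': q5 → q4
  read 'y': q4 → q5
  read 'x': q5 → q4
  read 'x': q4 → q4
  read 'y': q4 → q5
q0 -> q3 -> q5 -> q4 -> q5 -> q4 -> q4 -> q5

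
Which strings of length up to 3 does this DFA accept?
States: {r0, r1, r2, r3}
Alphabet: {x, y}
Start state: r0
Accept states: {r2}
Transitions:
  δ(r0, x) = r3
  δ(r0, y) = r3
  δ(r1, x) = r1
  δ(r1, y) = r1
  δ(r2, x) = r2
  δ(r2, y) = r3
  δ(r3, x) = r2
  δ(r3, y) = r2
xx, xy, yx, yy, xxx, xyx, yxx, yyx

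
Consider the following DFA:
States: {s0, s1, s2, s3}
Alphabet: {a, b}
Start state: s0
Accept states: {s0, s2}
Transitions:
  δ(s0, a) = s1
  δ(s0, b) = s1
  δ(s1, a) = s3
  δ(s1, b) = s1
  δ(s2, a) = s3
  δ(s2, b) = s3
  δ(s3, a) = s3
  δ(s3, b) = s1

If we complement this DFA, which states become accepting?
Complement accept states = All states \ Original accept states
= {s0, s1, s2, s3} \ {s0, s2}
{s1, s3}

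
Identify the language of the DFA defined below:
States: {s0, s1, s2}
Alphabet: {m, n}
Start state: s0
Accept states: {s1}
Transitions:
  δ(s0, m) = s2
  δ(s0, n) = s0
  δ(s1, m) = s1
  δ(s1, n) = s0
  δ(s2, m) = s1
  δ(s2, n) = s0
Testing a few strings:
  'm' → reject
  'mmnn' → reject
  'mm' → accept
  'nm' → reject
State roles: s0=last symbol not m; s1=two trailing m's; s2=one trailing m
All strings over {m,n} ending with mm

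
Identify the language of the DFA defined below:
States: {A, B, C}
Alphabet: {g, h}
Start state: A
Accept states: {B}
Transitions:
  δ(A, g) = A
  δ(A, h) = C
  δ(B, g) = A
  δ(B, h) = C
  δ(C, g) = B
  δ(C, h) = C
Testing a few strings:
  'ggg' → reject
  'ghgg' → reject
  'gh' → reject
  'hh' → reject
State roles: A=no suffix match; B=suffix is hg; C=one trailing h
All strings over {g,h} ending with hg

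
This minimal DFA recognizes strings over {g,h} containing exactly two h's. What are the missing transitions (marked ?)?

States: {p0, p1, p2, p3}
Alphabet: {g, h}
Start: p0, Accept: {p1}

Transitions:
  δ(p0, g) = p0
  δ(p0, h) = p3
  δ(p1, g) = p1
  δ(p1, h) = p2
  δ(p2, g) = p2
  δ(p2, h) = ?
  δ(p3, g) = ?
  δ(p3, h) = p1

From the language and accept set, identify what each state tracks — p0: zero h's; p1: two h's; p2: ≥ three h's (dead); p3: one h.
Each missing δ(q, a) is the state matching the new tracked value after reading a.
δ(p2, h) = p2; δ(p3, g) = p3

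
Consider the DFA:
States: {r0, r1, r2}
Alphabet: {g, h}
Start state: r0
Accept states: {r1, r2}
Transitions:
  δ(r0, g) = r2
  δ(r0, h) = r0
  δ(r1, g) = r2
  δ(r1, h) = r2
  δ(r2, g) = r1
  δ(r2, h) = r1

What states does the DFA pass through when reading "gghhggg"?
read 'g': r0 → r2
  read 'g': r2 → r1
  read 'h': r1 → r2
  read 'h': r2 → r1
  read 'g': r1 → r2
  read 'g': r2 → r1
  read 'g': r1 → r2
r0 -> r2 -> r1 -> r2 -> r1 -> r2 -> r1 -> r2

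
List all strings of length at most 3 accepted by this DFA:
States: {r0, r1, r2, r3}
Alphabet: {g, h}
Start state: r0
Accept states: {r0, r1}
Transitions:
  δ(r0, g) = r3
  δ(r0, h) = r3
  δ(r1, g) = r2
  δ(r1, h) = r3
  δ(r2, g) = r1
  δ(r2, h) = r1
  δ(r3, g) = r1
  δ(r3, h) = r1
ε, gg, gh, hg, hh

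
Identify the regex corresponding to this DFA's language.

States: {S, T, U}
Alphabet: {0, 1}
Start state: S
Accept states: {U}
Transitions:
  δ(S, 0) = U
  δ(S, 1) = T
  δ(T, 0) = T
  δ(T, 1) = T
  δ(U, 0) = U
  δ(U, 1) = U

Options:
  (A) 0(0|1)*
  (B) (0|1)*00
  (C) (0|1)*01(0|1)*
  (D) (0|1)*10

Check each option against the DFA on short strings; one disagreement eliminates an option:
  (A) 0(0|1)*: agrees with the DFA on every string of length ≤ 6
  (B) (0|1)*00: on '0' the DFA goes S → U and accepts (U ∈ Accept), but the regex does not match it → eliminate
  (C) (0|1)*01(0|1)*: on '0' the DFA goes S → U and accepts (U ∈ Accept), but the regex does not match it → eliminate
  (D) (0|1)*10: on '0' the DFA goes S → U and accepts (U ∈ Accept), but the regex does not match it → eliminate
Only (A) is consistent with the DFA.
(A) 0(0|1)*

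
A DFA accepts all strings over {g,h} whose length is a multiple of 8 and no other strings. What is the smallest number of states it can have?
By Myhill–Nerode, count the distinguishable equivalence classes: 8 classes — one per residue of the length mod 8; class i is distinguished from class j by any string of length (8 − i) mod 8.
8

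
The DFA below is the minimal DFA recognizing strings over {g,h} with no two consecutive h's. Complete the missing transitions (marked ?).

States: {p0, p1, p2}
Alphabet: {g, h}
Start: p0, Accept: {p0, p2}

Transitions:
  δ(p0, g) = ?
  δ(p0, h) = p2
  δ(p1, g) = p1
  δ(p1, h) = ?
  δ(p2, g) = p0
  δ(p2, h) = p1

From the language and accept set, identify what each state tracks — p0: last symbol not h (ok); p1: saw hh (dead); p2: last symbol h (ok).
Each missing δ(q, a) is the state matching the new tracked value after reading a.
δ(p0, g) = p0; δ(p1, h) = p1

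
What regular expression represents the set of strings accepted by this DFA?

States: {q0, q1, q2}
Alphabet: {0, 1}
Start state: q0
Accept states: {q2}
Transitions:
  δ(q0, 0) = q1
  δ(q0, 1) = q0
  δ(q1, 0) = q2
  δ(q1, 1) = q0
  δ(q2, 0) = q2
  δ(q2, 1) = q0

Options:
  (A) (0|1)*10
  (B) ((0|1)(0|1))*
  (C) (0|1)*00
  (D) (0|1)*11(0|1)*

Check each option against the DFA on short strings; one disagreement eliminates an option:
  (A) (0|1)*10: on '00' the DFA goes q0 → q1 → q2 and accepts (q2 ∈ Accept), but the regex does not match it → eliminate
  (B) ((0|1)(0|1))*: on ε the DFA stays in q0 and rejects (q0 ∉ Accept), but the regex matches it → eliminate
  (C) (0|1)*00: agrees with the DFA on every string of length ≤ 6
  (D) (0|1)*11(0|1)*: on '00' the DFA goes q0 → q1 → q2 and accepts (q2 ∈ Accept), but the regex does not match it → eliminate
Only (C) is consistent with the DFA.
(C) (0|1)*00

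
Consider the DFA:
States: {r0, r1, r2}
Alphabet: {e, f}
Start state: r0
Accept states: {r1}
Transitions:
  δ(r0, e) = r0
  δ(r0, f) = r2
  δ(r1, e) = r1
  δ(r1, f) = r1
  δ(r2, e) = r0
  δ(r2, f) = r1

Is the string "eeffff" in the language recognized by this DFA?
Processing string "eeffff":
  r0 --e--> r0
  r0 --e--> r0
  r0 --f--> r2
  r2 --f--> r1
  r1 --f--> r1
  r1 --f--> r1
Final state: r1
Accept states: {r1}
Yes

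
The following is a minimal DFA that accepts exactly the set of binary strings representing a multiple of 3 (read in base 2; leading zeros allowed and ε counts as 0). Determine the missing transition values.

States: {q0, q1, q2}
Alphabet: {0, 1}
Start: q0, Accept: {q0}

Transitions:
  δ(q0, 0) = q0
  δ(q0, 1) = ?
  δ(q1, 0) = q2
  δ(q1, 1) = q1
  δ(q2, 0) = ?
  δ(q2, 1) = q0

From the language and accept set, identify what each state tracks — q0: value ≡ 0 (mod 3); q1: value ≡ 2 (mod 3); q2: value ≡ 1 (mod 3).
Each missing δ(q, a) is the state matching the new tracked value after reading a.
δ(q0, 1) = q2; δ(q2, 0) = q1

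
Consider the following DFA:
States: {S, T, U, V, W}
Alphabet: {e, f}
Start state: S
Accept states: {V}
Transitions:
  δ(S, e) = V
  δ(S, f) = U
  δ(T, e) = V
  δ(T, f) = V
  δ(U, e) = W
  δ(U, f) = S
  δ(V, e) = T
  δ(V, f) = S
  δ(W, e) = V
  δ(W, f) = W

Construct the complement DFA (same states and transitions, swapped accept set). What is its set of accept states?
Complement accept states = All states \ Original accept states
= {S, T, U, V, W} \ {V}
{S, T, U, W}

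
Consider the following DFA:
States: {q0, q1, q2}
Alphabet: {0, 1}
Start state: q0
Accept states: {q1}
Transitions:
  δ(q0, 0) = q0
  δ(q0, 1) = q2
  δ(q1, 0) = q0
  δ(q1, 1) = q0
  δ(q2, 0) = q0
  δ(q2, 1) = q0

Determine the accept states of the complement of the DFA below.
Complement accept states = All states \ Original accept states
= {q0, q1, q2} \ {q1}
{q0, q2}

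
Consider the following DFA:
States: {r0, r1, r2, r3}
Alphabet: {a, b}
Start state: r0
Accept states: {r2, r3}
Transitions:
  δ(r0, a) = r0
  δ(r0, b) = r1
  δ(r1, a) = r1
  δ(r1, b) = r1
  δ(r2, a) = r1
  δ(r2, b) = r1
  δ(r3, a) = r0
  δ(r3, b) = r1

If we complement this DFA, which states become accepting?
Complement accept states = All states \ Original accept states
= {r0, r1, r2, r3} \ {r2, r3}
{r0, r1}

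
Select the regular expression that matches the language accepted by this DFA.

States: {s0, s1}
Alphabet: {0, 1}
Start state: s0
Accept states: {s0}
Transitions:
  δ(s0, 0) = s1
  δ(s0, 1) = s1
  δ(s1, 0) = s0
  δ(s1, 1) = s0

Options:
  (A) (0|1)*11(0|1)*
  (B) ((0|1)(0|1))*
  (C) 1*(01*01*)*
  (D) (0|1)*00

Check each option against the DFA on short strings; one disagreement eliminates an option:
  (A) (0|1)*11(0|1)*: on ε the DFA stays in s0 and accepts (s0 ∈ Accept), but the regex does not match it → eliminate
  (B) ((0|1)(0|1))*: agrees with the DFA on every string of length ≤ 6
  (C) 1*(01*01*)*: on '1' the DFA goes s0 → s1 and rejects (s1 ∉ Accept), but the regex matches it → eliminate
  (D) (0|1)*00: on ε the DFA stays in s0 and accepts (s0 ∈ Accept), but the regex does not match it → eliminate
Only (B) is consistent with the DFA.
(B) ((0|1)(0|1))*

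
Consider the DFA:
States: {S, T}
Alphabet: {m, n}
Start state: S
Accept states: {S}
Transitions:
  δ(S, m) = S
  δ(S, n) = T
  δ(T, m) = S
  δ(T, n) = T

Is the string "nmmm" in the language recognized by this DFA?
Processing string "nmmm":
  S --n--> T
  T --m--> S
  S --m--> S
  S --m--> S
Final state: S
Accept states: {S}
Yes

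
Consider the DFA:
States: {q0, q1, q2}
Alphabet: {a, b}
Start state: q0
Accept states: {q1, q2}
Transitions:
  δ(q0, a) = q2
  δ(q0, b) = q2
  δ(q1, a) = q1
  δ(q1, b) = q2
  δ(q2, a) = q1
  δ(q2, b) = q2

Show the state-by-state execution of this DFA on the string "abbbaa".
read 'a': q0 → q2
  read 'b': q2 → q2
  read 'b': q2 → q2
  read 'b': q2 → q2
  read 'a': q2 → q1
  read 'a': q1 → q1
q0 -> q2 -> q2 -> q2 -> q2 -> q1 -> q1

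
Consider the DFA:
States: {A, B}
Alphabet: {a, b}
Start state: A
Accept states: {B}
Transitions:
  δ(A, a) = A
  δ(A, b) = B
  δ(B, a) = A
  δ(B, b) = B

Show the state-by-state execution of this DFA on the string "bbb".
read 'b': A → B
  read 'b': B → B
  read 'b': B → B
A -> B -> B -> B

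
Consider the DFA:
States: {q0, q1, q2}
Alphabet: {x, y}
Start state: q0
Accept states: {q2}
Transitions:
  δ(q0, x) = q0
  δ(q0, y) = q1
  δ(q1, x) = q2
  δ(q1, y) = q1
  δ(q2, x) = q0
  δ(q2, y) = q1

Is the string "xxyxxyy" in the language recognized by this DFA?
Processing string "xxyxxyy":
  q0 --x--> q0
  q0 --x--> q0
  q0 --y--> q1
  q1 --x--> q2
  q2 --x--> q0
  q0 --y--> q1
  q1 --y--> q1
Final state: q1
Accept states: {q2}
No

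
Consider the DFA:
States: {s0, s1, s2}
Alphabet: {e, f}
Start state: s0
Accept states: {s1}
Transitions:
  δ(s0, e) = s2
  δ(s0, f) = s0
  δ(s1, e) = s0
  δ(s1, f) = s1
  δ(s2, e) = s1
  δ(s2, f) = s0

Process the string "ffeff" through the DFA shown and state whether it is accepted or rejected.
Processing string "ffeff":
  s0 --f--> s0
  s0 --f--> s0
  s0 --e--> s2
  s2 --f--> s0
  s0 --f--> s0
Final state: s0
Accept states: {s1}
No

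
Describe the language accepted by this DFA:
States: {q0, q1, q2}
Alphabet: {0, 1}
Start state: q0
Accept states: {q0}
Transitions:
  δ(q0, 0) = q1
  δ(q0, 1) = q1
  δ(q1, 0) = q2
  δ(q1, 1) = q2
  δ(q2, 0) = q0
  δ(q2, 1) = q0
Testing a few strings:
  '1000' → reject
  '1010' → reject
  '11' → reject
  '001' → accept
State roles: q0=length ≡ 0 (mod 3); q1=length ≡ 1 (mod 3); q2=length ≡ 2 (mod 3)
All binary strings whose length is a multiple of 3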